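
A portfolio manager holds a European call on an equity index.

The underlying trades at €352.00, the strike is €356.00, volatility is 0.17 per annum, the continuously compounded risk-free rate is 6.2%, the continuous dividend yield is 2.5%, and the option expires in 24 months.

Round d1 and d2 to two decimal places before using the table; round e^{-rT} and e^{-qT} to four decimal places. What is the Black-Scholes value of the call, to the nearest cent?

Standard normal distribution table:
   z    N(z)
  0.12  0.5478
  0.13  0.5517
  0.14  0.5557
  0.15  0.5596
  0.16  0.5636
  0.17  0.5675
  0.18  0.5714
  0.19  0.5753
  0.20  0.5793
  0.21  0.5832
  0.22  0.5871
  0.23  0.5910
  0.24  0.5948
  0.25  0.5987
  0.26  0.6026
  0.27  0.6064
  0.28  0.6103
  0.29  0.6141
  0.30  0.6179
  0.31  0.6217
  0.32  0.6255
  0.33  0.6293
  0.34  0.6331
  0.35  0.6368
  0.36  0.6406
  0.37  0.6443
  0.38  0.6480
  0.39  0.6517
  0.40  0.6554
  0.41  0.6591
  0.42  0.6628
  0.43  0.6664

σ√T = 0.17·√2 = 0.2404
d₁ = [ln(352/356) + (0.062 − 0.025 + 0.17²/2)·2] / 0.2404 = [-0.0113 + 0.1029] / 0.2404 = 0.3810 ≈ 0.38
d₂ = d₁ − σ√T = 0.3810 − 0.2404 = 0.1406 ≈ 0.14
exp(−qT) = exp(−0.025·2) = 0.9512;  exp(−rT) = exp(−0.062·2) = 0.8834
N(d₁) = N(0.38) = 0.6480;  N(d₂) = N(0.14) = 0.5557
C = 352·0.9512·0.6480 − 356·0.8834·0.5557 = 216.9649 − 174.7623 = 42.2026

€42.20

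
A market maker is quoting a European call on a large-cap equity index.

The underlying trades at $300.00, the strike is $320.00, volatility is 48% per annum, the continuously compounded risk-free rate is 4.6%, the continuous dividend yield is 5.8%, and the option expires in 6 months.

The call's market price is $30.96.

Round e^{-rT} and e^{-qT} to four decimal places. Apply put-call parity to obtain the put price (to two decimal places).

e^(−qT) = e^(−0.058·0.5) = 0.9714;  e^(−rT) = e^(−0.046·0.5) = 0.9773
Put-call parity: C − P = S·e^(−qT) − K·e^(−rT) = 300·0.9714 − 320·0.9773 = 291.4200 − 312.7360 = -21.3160
P = C − (C − P) = 30.96 − (-21.3160) = 52.2760

$52.28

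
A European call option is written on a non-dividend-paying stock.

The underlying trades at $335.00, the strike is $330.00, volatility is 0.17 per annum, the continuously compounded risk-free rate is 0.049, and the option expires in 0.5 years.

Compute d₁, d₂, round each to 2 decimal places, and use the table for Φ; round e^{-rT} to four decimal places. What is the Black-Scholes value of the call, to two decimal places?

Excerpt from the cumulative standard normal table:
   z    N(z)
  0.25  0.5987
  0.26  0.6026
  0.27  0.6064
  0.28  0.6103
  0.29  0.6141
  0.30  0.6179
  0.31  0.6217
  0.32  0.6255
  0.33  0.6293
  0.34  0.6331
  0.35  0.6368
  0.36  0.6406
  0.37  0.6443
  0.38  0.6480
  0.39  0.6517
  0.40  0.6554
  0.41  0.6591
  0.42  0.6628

σ√T = 0.17·√0.5 = 0.1202
d₁ = [ln(335/330) + (0.049 + 0.17²/2)·0.5] / 0.1202 = [0.0150 + 0.0317] / 0.1202 = 0.3890 which rounds to 0.39
d₂ = d₁ − σ√T = 0.3890 − 0.1202 = 0.2688 which rounds to 0.27
exp(−rT) = exp(−0.049·0.5) = 0.9758
N(d₁) = N(0.39) = 0.6517;  N(d₂) = N(0.27) = 0.6064
C = 335·0.6517 − 330·0.9758·0.6064 = 218.3195 − 195.2693 = 23.0502

$23.05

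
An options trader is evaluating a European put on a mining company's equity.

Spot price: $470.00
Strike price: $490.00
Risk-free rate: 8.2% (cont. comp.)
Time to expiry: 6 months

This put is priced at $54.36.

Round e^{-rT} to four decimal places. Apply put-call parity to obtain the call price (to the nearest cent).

exp(−rT) = exp(−0.082·0.5) = 0.9598
Put-call parity: C − P = S − K·e^(−rT) = 470 − 490·0.9598 = 470 − 470.3020 = -0.3020
C = P + (C − P) = 54.36 + (-0.3020) = 54.0580

$54.06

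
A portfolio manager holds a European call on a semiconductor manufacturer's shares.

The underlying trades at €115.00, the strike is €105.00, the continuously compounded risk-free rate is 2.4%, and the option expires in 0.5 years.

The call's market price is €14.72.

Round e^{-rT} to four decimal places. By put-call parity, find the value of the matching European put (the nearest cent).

€3.47

exp(−rT) = exp(−0.024·0.5) = 0.9881
Put-call parity: C − P = S − K·e^(−rT) = 115 − 105·0.9881 = 115 − 103.7505 = 11.2495
P = C − (C − P) = 14.72 − (11.2495) = 3.4705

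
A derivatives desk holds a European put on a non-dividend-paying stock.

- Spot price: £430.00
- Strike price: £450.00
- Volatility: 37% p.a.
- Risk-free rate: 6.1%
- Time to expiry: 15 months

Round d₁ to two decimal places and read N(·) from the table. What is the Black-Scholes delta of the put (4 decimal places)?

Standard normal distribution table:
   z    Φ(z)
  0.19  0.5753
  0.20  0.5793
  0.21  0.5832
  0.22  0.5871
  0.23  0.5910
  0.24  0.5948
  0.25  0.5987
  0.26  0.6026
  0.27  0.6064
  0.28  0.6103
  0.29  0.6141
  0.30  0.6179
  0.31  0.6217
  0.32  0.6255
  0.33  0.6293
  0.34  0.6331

-0.3897

σ√T = 0.37·√1.25 = 0.4137
ln(S/K) + (r + σ²/2)T = ln(430/450) + (0.061 + 0.37²/2)·1.25 = -0.0455 + 0.1618 = 0.1164
d₁ = 0.1164 / 0.4137 = 0.2813 ≈ 0.28
N(d₁) = N(0.28) = 0.6103
Δ_put = N(d₁) − 1 = 0.6103 − 1 = -0.3897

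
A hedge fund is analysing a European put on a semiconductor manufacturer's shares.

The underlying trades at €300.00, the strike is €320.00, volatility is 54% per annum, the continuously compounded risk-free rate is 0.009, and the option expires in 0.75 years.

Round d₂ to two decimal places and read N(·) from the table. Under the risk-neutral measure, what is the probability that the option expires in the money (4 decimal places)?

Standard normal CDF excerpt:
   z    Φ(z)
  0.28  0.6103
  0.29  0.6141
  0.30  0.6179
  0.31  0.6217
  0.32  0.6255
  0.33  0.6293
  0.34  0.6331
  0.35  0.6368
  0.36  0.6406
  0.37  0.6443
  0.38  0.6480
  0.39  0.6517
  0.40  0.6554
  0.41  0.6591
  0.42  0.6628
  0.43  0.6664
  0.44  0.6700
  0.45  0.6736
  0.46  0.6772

T = 0.75;  σ√T = 0.4677
d₁ = [ln(300/320) + (0.009 + 0.54²/2)·0.75] / 0.4677 = [-0.0645 + 0.1161] / 0.4677 = 0.1103 ≈ 0.11
d₂ = d₁ − σ√T = 0.1103 − 0.4677 = -0.3574 ≈ -0.36
Pr(exercise) under Q = N(−d₂) = N(0.36) = 0.6406

0.6406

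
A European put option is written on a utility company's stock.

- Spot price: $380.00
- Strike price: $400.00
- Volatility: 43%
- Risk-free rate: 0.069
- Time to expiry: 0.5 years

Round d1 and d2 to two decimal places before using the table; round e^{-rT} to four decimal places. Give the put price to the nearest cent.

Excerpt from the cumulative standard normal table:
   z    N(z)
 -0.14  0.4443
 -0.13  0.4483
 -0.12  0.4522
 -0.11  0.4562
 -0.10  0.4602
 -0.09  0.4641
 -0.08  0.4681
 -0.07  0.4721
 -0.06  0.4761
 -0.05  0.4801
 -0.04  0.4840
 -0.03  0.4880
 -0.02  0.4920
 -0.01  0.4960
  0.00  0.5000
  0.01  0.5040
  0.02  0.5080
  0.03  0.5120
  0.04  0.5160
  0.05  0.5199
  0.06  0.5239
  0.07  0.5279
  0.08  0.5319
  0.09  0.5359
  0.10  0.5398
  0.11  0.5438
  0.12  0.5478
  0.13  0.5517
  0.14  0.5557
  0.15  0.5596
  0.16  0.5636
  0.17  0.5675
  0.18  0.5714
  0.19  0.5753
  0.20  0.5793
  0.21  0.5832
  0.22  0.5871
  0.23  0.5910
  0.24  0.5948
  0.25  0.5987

T = 0.5;  σ√T = 0.3041
d₁ = [ln(380/400) + (0.069 + 0.43²/2)·0.5] / 0.3041 = [-0.0513 + 0.0807] / 0.3041 = 0.0968 which rounds to 0.10
d₂ = d₁ − σ√T = 0.0968 − 0.3041 = -0.2073 which rounds to -0.21
e^(−rT) = e^(−0.069·0.5) = 0.9661
N(−d₂) = N(0.21) = 0.5832;  N(−d₁) = N(-0.10) = 0.4602
P = 400·0.9661·0.5832 − 380·0.4602 = 225.3718 − 174.8760 = 50.4958

$50.50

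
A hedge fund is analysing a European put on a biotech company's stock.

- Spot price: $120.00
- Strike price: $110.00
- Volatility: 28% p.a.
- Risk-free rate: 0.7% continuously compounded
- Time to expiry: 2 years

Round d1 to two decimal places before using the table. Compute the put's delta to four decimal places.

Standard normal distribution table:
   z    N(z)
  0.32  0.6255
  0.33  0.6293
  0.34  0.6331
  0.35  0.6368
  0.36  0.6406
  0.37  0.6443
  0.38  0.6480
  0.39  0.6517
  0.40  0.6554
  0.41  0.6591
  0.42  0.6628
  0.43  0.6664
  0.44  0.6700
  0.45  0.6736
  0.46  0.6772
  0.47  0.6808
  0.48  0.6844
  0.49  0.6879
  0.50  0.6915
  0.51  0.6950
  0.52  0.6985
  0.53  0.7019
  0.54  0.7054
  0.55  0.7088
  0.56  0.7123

T = 2;  σ√T = 0.3960
d₁ = [ln(120/110) + (0.007 + 0.28²/2)·2] / 0.3960 = [0.0870 + 0.0924] / 0.3960 = 0.4531 ≈ 0.45
N(d₁) = N(0.45) = 0.6736
Δ_put = N(d₁) − 1 = 0.6736 − 1 = -0.3264

-0.3264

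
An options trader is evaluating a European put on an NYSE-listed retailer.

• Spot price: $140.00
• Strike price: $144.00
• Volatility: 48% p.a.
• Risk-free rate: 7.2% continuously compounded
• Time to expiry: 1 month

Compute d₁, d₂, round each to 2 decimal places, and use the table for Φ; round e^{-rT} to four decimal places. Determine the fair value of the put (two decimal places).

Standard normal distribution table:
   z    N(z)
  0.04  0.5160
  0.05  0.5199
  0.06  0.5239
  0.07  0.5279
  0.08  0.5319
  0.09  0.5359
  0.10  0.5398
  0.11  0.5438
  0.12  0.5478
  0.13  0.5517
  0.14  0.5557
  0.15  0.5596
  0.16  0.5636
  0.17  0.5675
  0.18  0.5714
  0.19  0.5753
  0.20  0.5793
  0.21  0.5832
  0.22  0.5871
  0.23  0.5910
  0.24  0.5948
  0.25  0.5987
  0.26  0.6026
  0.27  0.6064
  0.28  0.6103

$9.57

T = 0.08333;  σ√T = 0.1386
ln(S/K) + (r + σ²/2)T = ln(140/144) + (0.072 + 0.48²/2)·0.08333 = -0.0282 + 0.0156 = -0.0126
d₁ = -0.0126 / 0.1386 = -0.0907 → -0.09
d₂ = d₁ − σ√T = -0.0907 − 0.1386 = -0.2293 → -0.23
e^(−rT) = e^(−0.072·0.08333) = 0.9940
N(−d₂) = N(0.23) = 0.5910;  N(−d₁) = N(0.09) = 0.5359
P = 144·0.9940·0.5910 − 140·0.5359 = 84.5934 − 75.0260 = 9.5674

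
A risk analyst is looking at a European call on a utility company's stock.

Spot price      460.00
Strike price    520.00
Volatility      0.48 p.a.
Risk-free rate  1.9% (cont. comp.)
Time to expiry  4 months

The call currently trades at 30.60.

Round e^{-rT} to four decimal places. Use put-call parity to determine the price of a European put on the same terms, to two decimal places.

87.32

exp(−rT) = exp(−0.019·0.3333) = 0.9937
Put-call parity: C − P = S − K·e^(−rT) = 460 − 520·0.9937 = 460 − 516.7240 = -56.7240
P = C − (C − P) = 30.60 − (-56.7240) = 87.3240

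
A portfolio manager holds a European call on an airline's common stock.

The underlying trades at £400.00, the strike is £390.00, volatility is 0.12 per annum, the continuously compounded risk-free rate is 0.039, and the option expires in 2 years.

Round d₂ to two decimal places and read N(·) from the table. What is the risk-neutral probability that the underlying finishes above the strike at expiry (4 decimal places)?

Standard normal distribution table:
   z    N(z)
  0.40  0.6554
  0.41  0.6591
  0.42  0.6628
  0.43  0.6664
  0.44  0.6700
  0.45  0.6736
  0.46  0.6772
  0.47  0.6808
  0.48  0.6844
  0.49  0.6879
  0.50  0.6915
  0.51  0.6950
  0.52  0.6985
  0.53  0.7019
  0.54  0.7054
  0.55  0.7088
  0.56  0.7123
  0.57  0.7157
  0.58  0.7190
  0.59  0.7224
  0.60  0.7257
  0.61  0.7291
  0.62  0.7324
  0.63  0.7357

0.6985

σ√T = 0.12·√2 = 0.1697
ln(S/K) + (r + σ²/2)T = ln(400/390) + (0.039 + 0.12²/2)·2 = 0.0253 + 0.0924 = 0.1177
d₁ = 0.1177 / 0.1697 = 0.6937 ⇒ 0.69
d₂ = d₁ − σ√T = 0.6937 − 0.1697 = 0.5240 ⇒ 0.52
Risk-neutral Pr[S_T > K] = N(d₂) = N(0.52) = 0.6985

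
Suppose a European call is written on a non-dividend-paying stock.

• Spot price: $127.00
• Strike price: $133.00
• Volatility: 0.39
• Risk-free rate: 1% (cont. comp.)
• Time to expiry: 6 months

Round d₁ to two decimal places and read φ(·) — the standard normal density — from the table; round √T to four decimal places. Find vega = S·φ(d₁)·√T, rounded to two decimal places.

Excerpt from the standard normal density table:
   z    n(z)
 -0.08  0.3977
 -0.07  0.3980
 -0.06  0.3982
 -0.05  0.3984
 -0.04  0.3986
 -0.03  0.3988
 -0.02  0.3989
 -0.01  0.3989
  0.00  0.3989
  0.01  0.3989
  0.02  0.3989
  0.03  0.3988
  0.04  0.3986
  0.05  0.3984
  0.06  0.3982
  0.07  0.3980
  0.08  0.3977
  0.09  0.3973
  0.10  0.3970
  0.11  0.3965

35.82

σ√T = 0.39·√0.5 = 0.2758
d₁ = [ln(127/133) + (0.01 + ½·0.39²)·0.5] / (σ√T) = (-0.0462 + 0.0430) / 0.2758 = -0.0114 which rounds to -0.01
√T = √0.5 = 0.7071
φ(d₁) = φ(-0.01) = 0.3989
vega = S·φ(d₁)·√T = 127·0.3989·0.7071 = 35.8219
(Vega is the same for a European call and put with the same parameters.)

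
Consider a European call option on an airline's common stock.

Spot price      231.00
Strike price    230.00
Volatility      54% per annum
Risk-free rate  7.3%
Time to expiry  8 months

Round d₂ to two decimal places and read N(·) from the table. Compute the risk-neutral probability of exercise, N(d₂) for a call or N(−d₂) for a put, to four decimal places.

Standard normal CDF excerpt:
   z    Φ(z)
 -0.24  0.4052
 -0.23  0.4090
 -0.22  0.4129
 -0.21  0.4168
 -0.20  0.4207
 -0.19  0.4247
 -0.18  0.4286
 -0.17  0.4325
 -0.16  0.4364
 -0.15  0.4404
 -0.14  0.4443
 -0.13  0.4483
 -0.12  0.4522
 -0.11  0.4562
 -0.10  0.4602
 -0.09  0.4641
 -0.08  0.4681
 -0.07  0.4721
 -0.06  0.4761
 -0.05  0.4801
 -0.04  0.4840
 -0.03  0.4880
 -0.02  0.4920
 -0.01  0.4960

0.4602

σ√T = 0.54·√0.6667 = 0.4409
d₁ = [ln(231/230) + (0.073 + 0.54²/2)·0.6667] / 0.4409 = [0.0043 + 0.1459] / 0.4409 = 0.3407 → 0.34
d₂ = d₁ − σ√T = 0.3407 − 0.4409 = -0.1002 → -0.10
Risk-neutral Pr[S_T > K] = N(d₂) = N(-0.10) = 0.4602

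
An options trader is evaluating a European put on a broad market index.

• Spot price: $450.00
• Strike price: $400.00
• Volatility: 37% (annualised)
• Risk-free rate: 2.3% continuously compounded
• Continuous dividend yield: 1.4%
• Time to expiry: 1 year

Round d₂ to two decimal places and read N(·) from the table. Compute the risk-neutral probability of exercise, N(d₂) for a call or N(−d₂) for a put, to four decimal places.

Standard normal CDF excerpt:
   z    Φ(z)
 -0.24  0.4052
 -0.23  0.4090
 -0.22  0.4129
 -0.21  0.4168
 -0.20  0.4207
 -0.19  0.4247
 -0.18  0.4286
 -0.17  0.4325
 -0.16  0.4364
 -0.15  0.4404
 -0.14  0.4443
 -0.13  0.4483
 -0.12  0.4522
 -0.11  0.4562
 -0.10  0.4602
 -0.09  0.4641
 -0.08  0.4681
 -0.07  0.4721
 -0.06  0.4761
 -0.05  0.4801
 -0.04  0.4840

0.4364

T = 1;  σ√T = 0.3700
d₁ = [ln(450/400) + (0.023 − 0.014 + 0.37²/2)·1] / 0.3700 = [0.1178 + 0.0774] / 0.3700 = 0.5277 ≈ 0.53
d₂ = d₁ − σ√T = 0.5277 − 0.3700 = 0.1577 ≈ 0.16
Risk-neutral Pr[S_T < K] = N(−d₂) = N(-0.16) = 0.4364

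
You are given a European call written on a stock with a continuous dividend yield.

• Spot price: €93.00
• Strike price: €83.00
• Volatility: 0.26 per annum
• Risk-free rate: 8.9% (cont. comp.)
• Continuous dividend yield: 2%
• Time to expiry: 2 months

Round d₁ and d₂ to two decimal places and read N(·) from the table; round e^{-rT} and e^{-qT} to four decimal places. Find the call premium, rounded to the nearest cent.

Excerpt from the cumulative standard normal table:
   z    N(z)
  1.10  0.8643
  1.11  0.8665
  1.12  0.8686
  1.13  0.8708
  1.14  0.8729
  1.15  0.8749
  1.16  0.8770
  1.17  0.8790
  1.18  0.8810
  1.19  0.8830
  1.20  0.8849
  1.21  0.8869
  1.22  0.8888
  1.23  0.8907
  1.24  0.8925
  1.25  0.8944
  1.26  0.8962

€11.35

σ√T = 0.26·√0.1667 = 0.1061
ln(S/K) + (r − q + σ²/2)T = ln(93/83) + (0.089 − 0.02 + 0.26²/2)·0.1667 = 0.1138 + 0.0171 = 0.1309
d₁ = 0.1309 / 0.1061 = 1.2332 → 1.23
d₂ = d₁ − σ√T = 1.2332 − 0.1061 = 1.1270 → 1.13
exp(−qT) = exp(−0.02·0.1667) = 0.9967;  exp(−rT) = exp(−0.089·0.1667) = 0.9853
N(d₁) = N(1.23) = 0.8907;  N(d₂) = N(1.13) = 0.8708
C = 93·0.9967·0.8907 − 83·0.9853·0.8708 = 82.5617 − 71.2139 = 11.3478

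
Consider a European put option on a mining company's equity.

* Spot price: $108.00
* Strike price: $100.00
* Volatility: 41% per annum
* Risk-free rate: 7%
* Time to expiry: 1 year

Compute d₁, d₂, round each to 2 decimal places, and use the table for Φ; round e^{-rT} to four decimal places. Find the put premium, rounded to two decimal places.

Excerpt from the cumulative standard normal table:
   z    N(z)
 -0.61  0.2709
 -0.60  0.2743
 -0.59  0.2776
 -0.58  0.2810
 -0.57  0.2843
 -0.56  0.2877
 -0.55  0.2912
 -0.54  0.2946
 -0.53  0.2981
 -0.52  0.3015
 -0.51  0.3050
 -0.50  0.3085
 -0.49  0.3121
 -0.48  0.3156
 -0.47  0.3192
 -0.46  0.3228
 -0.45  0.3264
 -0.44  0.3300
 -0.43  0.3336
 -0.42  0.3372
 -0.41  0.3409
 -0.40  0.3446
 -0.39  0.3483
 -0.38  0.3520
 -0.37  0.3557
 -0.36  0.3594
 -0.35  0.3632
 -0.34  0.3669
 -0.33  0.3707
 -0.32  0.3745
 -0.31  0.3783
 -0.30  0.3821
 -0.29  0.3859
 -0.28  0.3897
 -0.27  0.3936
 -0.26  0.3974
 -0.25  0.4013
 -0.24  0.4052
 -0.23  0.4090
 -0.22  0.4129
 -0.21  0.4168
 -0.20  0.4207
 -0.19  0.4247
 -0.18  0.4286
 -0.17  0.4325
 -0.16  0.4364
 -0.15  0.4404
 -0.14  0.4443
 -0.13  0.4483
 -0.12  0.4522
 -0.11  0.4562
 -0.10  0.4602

σ√T = 0.41 × 1.0000 = 0.4100
d₁ = [ln(108/100) + (0.07 + 0.41²/2)·1] / 0.4100 = [0.0770 + 0.1540] / 0.4100 = 0.5634 ≈ 0.56
d₂ = d₁ − σ√T = 0.5634 − 0.4100 = 0.1534 ≈ 0.15
e^(−rT) = e^(−0.07·1) = 0.9324
N(−d₂) = N(-0.15) = 0.4404;  N(−d₁) = N(-0.56) = 0.2877
P = 100·0.9324·0.4404 − 108·0.2877 = 41.0629 − 31.0716 = 9.9913

$9.99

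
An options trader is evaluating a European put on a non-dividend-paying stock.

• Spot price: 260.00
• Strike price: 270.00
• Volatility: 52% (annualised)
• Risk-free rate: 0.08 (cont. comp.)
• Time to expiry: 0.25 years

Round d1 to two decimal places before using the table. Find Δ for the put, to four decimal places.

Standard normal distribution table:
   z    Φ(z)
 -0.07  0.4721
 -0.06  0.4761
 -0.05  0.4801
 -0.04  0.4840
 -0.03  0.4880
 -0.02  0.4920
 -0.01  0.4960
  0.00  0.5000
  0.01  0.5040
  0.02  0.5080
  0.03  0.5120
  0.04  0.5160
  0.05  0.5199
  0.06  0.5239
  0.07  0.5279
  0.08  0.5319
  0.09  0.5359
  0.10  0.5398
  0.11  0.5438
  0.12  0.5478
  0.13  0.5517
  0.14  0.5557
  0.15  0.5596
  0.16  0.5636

T = 0.25;  σ√T = 0.2600
ln(S/K) + (r + σ²/2)T = ln(260/270) + (0.08 + 0.52²/2)·0.25 = -0.0377 + 0.0538 = 0.0161
d₁ = 0.0161 / 0.2600 = 0.0618 ⇒ 0.06
N(d₁) = N(0.06) = 0.5239
Δ_put = N(d₁) − 1 = 0.5239 − 1 = -0.4761

-0.4761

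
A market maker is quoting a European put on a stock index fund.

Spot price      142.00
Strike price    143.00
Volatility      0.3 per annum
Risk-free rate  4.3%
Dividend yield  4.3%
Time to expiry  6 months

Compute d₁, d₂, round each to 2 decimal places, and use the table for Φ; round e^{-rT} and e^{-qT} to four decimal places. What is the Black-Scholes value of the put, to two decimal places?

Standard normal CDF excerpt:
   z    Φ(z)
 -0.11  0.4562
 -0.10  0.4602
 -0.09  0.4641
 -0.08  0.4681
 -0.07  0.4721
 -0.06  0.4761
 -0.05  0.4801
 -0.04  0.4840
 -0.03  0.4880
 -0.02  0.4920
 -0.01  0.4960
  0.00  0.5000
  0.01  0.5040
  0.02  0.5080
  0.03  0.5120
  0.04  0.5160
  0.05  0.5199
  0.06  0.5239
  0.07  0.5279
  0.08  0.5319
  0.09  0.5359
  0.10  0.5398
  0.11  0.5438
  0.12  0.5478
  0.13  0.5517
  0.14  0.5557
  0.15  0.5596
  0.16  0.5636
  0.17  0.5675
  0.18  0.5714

12.16

T = 0.5;  σ√T = 0.2121
d₁ = [ln(142/143) + (0.043 − 0.043 + 0.3²/2)·0.5] / 0.2121 = [-0.0070 + 0.0225] / 0.2121 = 0.0730 ≈ 0.07
d₂ = d₁ − σ√T = 0.0730 − 0.2121 = -0.1391 ≈ -0.14
e^(−qT) = e^(−0.043·0.5) = 0.9787;  e^(−rT) = e^(−0.043·0.5) = 0.9787
N(−d₂) = N(0.14) = 0.5557;  N(−d₁) = N(-0.07) = 0.4721
P = 143·0.9787·0.5557 − 142·0.9787·0.4721 = 77.7725 − 65.6103 = 12.1622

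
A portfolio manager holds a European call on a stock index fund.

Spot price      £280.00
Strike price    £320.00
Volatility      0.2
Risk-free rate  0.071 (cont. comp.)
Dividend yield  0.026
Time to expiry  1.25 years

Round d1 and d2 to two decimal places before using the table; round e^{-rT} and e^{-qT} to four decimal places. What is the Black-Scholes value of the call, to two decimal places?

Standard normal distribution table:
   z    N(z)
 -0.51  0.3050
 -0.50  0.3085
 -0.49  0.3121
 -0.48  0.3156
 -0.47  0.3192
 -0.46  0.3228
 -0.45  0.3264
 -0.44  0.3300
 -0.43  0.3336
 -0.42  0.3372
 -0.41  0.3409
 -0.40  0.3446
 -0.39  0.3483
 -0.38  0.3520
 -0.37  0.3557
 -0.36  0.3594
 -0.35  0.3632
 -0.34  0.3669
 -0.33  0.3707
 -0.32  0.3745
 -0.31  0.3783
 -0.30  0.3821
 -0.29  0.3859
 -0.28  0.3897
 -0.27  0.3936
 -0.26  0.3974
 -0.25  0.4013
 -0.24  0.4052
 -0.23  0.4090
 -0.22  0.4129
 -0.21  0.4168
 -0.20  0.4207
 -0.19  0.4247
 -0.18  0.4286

σ√T = 0.2·√1.25 = 0.2236
d₁ = [ln(280/320) + (0.071 − 0.026 + 0.2²/2)·1.25] / 0.2236 = [-0.1335 + 0.0813] / 0.2236 = -0.2338 → -0.23
d₂ = d₁ − σ√T = -0.2338 − 0.2236 = -0.4574 → -0.46
exp(−qT) = exp(−0.026·1.25) = 0.9680;  exp(−rT) = exp(−0.071·1.25) = 0.9151
N(d₁) = N(-0.23) = 0.4090;  N(d₂) = N(-0.46) = 0.3228
C = 280·0.9680·0.4090 − 320·0.9151·0.3228 = 110.8554 − 94.5262 = 16.3292

£16.33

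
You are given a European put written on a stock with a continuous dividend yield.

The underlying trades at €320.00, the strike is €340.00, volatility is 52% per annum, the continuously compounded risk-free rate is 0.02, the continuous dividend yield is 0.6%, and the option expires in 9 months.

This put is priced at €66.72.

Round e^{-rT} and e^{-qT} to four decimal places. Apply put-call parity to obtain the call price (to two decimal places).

€50.35

exp(−qT) = exp(−0.006·0.75) = 0.9955;  exp(−rT) = exp(−0.02·0.75) = 0.9851
Put-call parity: C − P = S·e^(−qT) − K·e^(−rT) = 320·0.9955 − 340·0.9851 = 318.5600 − 334.9340 = -16.3740
C = P + (C − P) = 66.72 + (-16.3740) = 50.3460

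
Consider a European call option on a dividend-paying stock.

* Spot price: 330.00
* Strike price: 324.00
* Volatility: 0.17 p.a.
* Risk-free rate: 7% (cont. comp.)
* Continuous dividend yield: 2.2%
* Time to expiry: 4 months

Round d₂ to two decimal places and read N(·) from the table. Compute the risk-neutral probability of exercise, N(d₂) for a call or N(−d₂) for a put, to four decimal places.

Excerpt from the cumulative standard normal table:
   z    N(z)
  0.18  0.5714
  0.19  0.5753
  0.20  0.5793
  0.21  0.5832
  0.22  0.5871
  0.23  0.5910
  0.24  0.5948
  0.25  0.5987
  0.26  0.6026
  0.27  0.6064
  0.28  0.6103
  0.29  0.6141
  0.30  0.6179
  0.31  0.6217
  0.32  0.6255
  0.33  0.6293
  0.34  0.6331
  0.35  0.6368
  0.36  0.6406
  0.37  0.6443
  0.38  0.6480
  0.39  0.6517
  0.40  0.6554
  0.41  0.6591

T = 0.3333;  σ√T = 0.0981
d₁ = [ln(330/324) + (0.07 − 0.022 + 0.17²/2)·0.3333] / 0.0981 = [0.0183 + 0.0208] / 0.0981 = 0.3990 → 0.40
d₂ = d₁ − σ√T = 0.3990 − 0.0981 = 0.3009 → 0.30
Risk-neutral Pr[S_T > K] = N(d₂) = N(0.30) = 0.6179

0.6179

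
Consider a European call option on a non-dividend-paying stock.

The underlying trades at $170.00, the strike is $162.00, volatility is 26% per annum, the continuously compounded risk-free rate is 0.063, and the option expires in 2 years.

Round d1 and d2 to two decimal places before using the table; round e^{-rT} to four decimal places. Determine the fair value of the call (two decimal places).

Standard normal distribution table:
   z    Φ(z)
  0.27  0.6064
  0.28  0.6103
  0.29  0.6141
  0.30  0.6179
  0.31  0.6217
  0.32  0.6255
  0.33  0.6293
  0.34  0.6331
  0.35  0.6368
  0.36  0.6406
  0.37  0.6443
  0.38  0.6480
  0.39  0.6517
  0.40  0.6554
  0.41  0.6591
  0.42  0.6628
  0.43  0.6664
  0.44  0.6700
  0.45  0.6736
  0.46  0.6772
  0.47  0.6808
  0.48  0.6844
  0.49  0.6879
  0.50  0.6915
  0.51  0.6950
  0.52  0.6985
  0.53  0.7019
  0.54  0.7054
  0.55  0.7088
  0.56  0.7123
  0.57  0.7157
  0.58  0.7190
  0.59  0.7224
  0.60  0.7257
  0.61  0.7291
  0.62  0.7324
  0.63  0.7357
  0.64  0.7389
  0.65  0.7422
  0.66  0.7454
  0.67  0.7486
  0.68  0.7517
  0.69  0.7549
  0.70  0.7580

σ√T = 0.26 × 1.4142 = 0.3677
d₁ = [ln(170/162) + (0.063 + 0.26²/2)·2] / 0.3677 = [0.0482 + 0.1936] / 0.3677 = 0.6576 → 0.66
d₂ = d₁ − σ√T = 0.6576 − 0.3677 = 0.2899 → 0.29
e^(−rT) = e^(−0.063·2) = 0.8816
N(d₁) = N(0.66) = 0.7454;  N(d₂) = N(0.29) = 0.6141
C = 170·0.7454 − 162·0.8816·0.6141 = 126.7180 − 87.7053 = 39.0127

$39.01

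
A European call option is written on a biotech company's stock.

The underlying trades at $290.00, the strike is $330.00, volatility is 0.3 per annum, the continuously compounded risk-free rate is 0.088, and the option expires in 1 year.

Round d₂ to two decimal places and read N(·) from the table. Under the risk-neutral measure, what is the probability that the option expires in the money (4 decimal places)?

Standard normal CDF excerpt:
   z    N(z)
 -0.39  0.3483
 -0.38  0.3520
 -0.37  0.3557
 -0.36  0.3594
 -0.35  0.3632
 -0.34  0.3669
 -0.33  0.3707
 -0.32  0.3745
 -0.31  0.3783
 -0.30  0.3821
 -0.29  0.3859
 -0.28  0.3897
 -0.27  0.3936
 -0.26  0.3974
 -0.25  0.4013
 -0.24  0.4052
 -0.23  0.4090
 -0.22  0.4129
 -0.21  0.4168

0.3859

T = 1;  σ√T = 0.3000
d₁ = [ln(290/330) + (0.088 + ½·0.3²)·1] / (σ√T) = (-0.1292 + 0.1330) / 0.3000 = 0.0126 which rounds to 0.01
d₂ = 0.0126 − 0.3000 = -0.2874 which rounds to -0.29
Pr(exercise) under Q = N(d₂) = 0.3859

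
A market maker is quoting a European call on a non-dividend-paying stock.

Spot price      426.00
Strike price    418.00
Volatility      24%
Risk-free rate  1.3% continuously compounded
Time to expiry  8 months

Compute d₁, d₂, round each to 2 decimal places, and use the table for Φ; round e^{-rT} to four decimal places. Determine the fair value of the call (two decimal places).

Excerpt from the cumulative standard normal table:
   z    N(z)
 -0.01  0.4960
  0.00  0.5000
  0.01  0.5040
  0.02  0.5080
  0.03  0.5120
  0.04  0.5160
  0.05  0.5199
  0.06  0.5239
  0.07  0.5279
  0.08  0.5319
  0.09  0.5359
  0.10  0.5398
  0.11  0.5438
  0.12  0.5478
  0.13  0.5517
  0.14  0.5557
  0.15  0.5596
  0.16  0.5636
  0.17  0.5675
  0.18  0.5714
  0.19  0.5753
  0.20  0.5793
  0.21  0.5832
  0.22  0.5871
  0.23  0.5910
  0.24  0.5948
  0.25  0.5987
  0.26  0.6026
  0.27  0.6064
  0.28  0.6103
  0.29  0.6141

39.55

T = 0.6667;  σ√T = 0.1960
d₁ = [ln(426/418) + (0.013 + ½·0.24²)·0.6667] / (σ√T) = (0.0190 + 0.0279) / 0.1960 = 0.2390 which rounds to 0.24
d₂ = 0.2390 − 0.1960 = 0.0430 which rounds to 0.04
exp(−rT) = exp(−0.013·0.6667) = 0.9914
C = 426·N(0.24) − 418·0.9914·N(0.04) = 426·0.5948 − 418·0.9914·0.5160 = 253.3848 − 213.8331 = 39.5517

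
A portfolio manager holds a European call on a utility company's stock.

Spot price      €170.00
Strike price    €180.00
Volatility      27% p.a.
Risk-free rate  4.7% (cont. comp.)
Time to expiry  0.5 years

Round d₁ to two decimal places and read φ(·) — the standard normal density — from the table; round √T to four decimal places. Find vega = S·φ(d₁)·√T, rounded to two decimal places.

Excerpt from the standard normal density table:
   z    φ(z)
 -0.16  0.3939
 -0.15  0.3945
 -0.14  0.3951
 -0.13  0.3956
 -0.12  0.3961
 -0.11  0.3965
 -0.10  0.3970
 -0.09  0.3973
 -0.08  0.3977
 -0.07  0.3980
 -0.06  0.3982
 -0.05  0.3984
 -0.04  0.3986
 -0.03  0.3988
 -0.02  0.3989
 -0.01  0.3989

47.81

T = 0.5;  σ√T = 0.1909
d₁ = [ln(170/180) + (0.047 + ½·0.27²)·0.5] / (σ√T) = (-0.0572 + 0.0417) / 0.1909 = -0.0808 → -0.08
√T = √0.5 = 0.7071
φ(d₁) = φ(-0.08) = 0.3977
vega = S·φ(d₁)·√T = 170·0.3977·0.7071 = 47.8063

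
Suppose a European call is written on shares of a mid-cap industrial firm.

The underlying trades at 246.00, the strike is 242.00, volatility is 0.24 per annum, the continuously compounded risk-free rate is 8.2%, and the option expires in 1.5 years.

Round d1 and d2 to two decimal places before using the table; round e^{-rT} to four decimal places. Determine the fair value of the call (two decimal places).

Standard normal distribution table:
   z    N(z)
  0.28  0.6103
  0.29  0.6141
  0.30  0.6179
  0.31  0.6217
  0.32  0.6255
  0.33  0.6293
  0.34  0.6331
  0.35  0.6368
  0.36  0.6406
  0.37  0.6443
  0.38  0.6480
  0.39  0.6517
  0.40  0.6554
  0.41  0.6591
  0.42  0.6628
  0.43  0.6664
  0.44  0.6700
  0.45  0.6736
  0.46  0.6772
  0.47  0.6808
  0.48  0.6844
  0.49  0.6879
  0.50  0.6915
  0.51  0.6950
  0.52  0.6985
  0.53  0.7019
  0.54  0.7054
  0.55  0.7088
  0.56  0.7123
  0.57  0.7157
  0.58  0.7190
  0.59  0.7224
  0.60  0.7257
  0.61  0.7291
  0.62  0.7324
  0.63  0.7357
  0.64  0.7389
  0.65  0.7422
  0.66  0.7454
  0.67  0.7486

σ√T = 0.24·√1.5 = 0.2939
d₁ = [ln(246/242) + (0.082 + 0.24²/2)·1.5] / 0.2939 = [0.0164 + 0.1662] / 0.2939 = 0.6212 ≈ 0.62
d₂ = d₁ − σ√T = 0.6212 − 0.2939 = 0.3273 ≈ 0.33
e^(−rT) = e^(−0.082·1.5) = 0.8843
N(d₁) = N(0.62) = 0.7324;  N(d₂) = N(0.33) = 0.6293
C = 246·0.7324 − 242·0.8843·0.6293 = 180.1704 − 134.6706 = 45.4998

45.50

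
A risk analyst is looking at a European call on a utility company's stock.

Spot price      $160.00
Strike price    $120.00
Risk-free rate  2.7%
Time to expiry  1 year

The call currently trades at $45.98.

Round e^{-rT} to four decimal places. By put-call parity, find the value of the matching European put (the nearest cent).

exp(−rT) = exp(−0.027·1) = 0.9734
Put-call parity: C − P = S − K·e^(−rT) = 160 − 120·0.9734 = 160 − 116.8080 = 43.1920
P = C − (C − P) = 45.98 − (43.1920) = 2.7880

$2.79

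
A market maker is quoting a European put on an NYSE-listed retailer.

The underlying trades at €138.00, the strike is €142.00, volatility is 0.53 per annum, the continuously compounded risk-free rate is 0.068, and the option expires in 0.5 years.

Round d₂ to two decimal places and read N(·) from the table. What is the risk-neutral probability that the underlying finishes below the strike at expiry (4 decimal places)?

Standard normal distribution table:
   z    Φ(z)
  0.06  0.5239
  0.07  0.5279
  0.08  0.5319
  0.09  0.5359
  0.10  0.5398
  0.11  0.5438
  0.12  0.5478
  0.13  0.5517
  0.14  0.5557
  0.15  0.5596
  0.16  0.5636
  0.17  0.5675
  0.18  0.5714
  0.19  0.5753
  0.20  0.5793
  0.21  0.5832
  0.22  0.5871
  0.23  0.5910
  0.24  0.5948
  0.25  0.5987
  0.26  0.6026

0.5675

σ√T = 0.53 × 0.7071 = 0.3748
d₁ = [ln(138/142) + (0.068 + 0.53²/2)·0.5] / 0.3748 = [-0.0286 + 0.1042] / 0.3748 = 0.2019 → 0.20
d₂ = d₁ − σ√T = 0.2019 − 0.3748 = -0.1729 → -0.17
Pr(exercise) under Q = N(−d₂) = N(0.17) = 0.5675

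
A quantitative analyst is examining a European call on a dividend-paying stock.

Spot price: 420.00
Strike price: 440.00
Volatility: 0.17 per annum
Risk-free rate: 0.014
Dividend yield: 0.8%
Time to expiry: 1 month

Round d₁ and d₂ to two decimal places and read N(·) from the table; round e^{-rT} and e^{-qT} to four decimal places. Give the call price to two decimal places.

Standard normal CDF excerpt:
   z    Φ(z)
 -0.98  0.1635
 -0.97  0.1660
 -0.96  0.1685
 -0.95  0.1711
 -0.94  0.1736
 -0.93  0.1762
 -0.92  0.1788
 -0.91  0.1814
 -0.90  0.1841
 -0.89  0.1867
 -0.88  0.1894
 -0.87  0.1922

2.08

σ√T = 0.17 × 0.2887 = 0.0491
d₁ = [ln(420/440) + (0.014 − 0.008 + 0.17²/2)·0.08333] / 0.0491 = [-0.0465 + 0.0017] / 0.0491 = -0.9132 ≈ -0.91
d₂ = d₁ − σ√T = -0.9132 − 0.0491 = -0.9623 ≈ -0.96
exp(−qT) = exp(−0.008·0.08333) = 0.9993;  exp(−rT) = exp(−0.014·0.08333) = 0.9988
N(d₁) = N(-0.91) = 0.1814;  N(d₂) = N(-0.96) = 0.1685
C = 420·0.9993·0.1814 − 440·0.9988·0.1685 = 76.1347 − 74.0510 = 2.0836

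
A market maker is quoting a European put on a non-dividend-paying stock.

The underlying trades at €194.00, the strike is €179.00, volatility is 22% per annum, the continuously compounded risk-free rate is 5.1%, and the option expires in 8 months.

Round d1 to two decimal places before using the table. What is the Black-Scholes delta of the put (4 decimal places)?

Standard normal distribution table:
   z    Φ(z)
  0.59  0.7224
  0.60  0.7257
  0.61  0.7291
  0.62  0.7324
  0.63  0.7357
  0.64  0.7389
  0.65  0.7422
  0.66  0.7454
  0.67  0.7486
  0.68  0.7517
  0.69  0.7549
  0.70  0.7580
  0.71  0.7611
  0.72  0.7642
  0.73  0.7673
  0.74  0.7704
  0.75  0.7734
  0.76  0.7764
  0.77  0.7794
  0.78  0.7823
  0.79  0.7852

T = 0.6667;  σ√T = 0.1796
d₁ = [ln(194/179) + (0.051 + 0.22²/2)·0.6667] / 0.1796 = [0.0805 + 0.0501] / 0.1796 = 0.7271 which rounds to 0.73
N(d₁) = N(0.73) = 0.7673
Δ_put = N(d₁) − 1 = 0.7673 − 1 = -0.2327

-0.2327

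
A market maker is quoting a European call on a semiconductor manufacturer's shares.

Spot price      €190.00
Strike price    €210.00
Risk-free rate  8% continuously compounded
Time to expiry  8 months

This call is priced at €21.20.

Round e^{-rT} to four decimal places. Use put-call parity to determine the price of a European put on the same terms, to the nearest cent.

€30.30

exp(−rT) = exp(−0.08·0.6667) = 0.9481
Put-call parity: C − P = S − K·e^(−rT) = 190 − 210·0.9481 = 190 − 199.1010 = -9.1010
P = C − (C − P) = 21.20 − (-9.1010) = 30.3010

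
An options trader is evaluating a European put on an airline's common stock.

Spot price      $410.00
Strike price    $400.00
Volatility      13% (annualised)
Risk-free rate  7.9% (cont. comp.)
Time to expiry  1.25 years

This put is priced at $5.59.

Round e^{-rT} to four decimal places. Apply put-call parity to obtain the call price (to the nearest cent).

$53.19

e^(−rT) = e^(−0.079·1.25) = 0.9060
Put-call parity: C − P = S − K·e^(−rT) = 410 − 400·0.9060 = 410 − 362.4000 = 47.6000
C = P + (C − P) = 5.59 + (47.6000) = 53.1900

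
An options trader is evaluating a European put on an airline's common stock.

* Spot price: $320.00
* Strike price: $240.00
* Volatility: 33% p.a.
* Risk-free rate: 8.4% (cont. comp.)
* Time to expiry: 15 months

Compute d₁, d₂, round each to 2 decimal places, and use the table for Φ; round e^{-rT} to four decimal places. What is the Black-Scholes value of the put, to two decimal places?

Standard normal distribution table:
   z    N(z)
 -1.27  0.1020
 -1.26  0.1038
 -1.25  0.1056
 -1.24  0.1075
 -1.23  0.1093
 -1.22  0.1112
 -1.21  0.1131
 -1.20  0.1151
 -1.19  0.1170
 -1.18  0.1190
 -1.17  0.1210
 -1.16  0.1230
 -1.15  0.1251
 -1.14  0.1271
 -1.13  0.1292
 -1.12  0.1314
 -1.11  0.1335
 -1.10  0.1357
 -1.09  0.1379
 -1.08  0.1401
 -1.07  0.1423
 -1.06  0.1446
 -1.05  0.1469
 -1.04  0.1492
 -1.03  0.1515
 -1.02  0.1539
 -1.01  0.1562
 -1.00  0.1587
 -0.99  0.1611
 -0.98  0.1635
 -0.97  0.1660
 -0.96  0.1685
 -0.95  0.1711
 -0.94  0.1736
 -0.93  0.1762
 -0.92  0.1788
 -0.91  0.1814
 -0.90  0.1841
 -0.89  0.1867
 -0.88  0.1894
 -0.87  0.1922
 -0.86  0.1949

$7.13

σ√T = 0.33 × 1.1180 = 0.3690
ln(S/K) + (r + σ²/2)T = ln(320/240) + (0.084 + 0.33²/2)·1.25 = 0.2877 + 0.1731 = 0.4607
d₁ = 0.4607 / 0.3690 = 1.2488 ≈ 1.25
d₂ = d₁ − σ√T = 1.2488 − 0.3690 = 0.8798 ≈ 0.88
exp(−rT) = exp(−0.084·1.25) = 0.9003
P = 240·0.9003·N(-0.88) − 320·N(-1.25) = 240·0.9003·0.1894 − 320·0.1056 = 40.9240 − 33.7920 = 7.1320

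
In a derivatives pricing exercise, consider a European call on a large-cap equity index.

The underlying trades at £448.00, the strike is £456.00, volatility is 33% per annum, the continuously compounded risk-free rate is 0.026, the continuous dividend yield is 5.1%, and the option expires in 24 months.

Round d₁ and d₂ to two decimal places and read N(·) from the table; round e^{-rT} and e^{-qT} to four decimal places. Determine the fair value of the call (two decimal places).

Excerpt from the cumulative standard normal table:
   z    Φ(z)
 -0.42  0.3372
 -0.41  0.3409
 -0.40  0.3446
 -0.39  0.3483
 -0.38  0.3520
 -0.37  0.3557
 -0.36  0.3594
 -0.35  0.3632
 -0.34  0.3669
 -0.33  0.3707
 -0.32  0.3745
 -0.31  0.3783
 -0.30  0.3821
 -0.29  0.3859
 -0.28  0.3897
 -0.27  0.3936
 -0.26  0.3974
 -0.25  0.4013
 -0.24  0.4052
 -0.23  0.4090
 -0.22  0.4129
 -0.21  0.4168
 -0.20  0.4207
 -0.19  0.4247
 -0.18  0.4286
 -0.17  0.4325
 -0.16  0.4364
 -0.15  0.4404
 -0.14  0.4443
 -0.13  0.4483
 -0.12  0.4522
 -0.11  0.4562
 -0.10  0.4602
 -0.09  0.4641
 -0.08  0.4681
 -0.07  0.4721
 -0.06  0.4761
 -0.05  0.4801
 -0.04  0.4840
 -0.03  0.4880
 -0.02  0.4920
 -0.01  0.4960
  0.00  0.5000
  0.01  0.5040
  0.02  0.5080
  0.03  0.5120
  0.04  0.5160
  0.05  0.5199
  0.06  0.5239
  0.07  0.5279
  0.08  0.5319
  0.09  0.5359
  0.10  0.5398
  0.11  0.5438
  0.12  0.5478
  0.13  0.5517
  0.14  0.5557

T = 2;  σ√T = 0.4667
d₁ = [ln(448/456) + (0.026 − 0.051 + 0.33²/2)·2] / 0.4667 = [-0.0177 + 0.0589] / 0.4667 = 0.0883 ≈ 0.09
d₂ = d₁ − σ√T = 0.0883 − 0.4667 = -0.3784 ≈ -0.38
exp(−qT) = exp(−0.051·2) = 0.9030;  exp(−rT) = exp(−0.026·2) = 0.9493
C = 448·0.9030·N(0.09) − 456·0.9493·N(-0.38) = 448·0.9030·0.5359 − 456·0.9493·0.3520 = 216.7951 − 152.3740 = 64.4211

£64.42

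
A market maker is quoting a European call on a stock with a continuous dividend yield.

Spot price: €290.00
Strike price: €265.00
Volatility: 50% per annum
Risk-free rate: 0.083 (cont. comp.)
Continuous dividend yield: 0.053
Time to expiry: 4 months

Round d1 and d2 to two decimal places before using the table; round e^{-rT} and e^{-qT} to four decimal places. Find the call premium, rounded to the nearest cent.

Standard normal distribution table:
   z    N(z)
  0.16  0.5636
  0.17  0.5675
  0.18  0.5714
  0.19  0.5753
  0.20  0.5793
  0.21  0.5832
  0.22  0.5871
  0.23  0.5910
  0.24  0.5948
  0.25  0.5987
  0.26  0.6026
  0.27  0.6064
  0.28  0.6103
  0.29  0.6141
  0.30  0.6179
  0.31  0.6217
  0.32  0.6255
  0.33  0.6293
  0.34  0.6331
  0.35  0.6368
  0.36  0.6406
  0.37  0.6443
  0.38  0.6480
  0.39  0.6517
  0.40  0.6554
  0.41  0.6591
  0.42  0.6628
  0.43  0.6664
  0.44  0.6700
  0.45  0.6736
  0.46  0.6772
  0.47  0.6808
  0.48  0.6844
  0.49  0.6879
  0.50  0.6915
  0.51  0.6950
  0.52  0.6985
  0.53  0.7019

€46.68

T = 0.3333;  σ√T = 0.2887
d₁ = [ln(290/265) + (0.083 − 0.053 + 0.5²/2)·0.3333] / 0.2887 = [0.0902 + 0.0517] / 0.2887 = 0.4913 ⇒ 0.49
d₂ = d₁ − σ√T = 0.4913 − 0.2887 = 0.2026 ⇒ 0.20
e^(−qT) = e^(−0.053·0.3333) = 0.9825;  e^(−rT) = e^(−0.083·0.3333) = 0.9727
N(d₁) = N(0.49) = 0.6879;  N(d₂) = N(0.20) = 0.5793
C = 290·0.9825·0.6879 − 265·0.9727·0.5793 = 195.9999 − 149.3236 = 46.6764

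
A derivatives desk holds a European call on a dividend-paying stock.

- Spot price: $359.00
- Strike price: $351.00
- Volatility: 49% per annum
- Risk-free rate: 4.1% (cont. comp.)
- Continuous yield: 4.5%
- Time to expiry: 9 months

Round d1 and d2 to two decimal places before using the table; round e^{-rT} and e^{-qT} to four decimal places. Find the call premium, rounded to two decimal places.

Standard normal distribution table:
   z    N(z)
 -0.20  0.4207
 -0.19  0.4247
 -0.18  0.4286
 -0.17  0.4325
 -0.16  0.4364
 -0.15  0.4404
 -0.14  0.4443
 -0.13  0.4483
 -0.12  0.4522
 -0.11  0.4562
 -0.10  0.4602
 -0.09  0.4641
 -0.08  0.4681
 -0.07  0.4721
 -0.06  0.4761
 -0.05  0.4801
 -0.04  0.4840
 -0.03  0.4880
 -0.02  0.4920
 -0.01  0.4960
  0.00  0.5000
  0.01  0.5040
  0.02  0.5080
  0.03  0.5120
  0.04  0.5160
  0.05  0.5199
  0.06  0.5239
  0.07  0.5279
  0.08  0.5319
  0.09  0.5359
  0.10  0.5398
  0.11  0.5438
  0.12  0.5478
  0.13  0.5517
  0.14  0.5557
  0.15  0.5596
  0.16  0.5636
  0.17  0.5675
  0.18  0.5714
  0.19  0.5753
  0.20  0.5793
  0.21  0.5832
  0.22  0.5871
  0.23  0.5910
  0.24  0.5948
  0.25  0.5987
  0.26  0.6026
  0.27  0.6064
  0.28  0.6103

$61.94

σ√T = 0.49 × 0.8660 = 0.4244
d₁ = [ln(359/351) + (0.041 − 0.045 + ½·0.49²)·0.75] / (σ√T) = (0.0225 + 0.0870) / 0.4244 = 0.2582 ⇒ 0.26
d₂ = 0.2582 − 0.4244 = -0.1661 ⇒ -0.17
exp(−qT) = exp(−0.045·0.75) = 0.9668;  exp(−rT) = exp(−0.041·0.75) = 0.9697
N(d₁) = N(0.26) = 0.6026;  N(d₂) = N(-0.17) = 0.4325
C = 359·0.9668·0.6026 − 351·0.9697·0.4325 = 209.1511 − 147.2077 = 61.9434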